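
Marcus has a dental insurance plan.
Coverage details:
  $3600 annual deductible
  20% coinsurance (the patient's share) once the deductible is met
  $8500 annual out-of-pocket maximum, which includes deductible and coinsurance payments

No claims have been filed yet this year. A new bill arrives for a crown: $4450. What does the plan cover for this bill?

$680

Nothing has been paid toward the $3600 deductible, so the first $3600 of this charge is applied there.
That leaves $4450 − $3600 = $850 for coinsurance.
Coinsurance: $850 × 20% = $170.
So the patient owes $3600 + $170 = $3770 before any cap.
Total out-of-pocket so far would be $0 + $3770 = $3770, below the $8500 cap — no reduction.
The insurer covers the remainder: $4450 − $3770 = $680.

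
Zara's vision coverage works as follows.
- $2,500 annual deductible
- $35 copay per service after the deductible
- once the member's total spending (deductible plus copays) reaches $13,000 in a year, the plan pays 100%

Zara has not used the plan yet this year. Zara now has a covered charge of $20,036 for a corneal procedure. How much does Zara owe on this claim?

$2,535

Deductible not yet touched, so the first $2,500 of the bill goes to the deductible.
After the $2,500 deductible portion, $20,036 − $2,500 = $17,536 is subject to the copay.
Copay on this service: $35.
So the member owes $2,500 + $35 = $2,535 before any cap.
Year-to-date out-of-pocket becomes $0 + $2,535 = $2,535, still under the $13,000 maximum, so no cap applies.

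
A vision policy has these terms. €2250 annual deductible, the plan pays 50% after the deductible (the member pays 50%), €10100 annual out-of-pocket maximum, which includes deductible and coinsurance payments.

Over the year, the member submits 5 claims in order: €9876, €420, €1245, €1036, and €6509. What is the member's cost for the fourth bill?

#1 (€9876): €2250 to deductible, leaving €7626; coinsurance €7626 × 50% = €3813. Cost to member: €6063. OOP to date €6063.
#2 (€420): 50% coinsurance on €420 = €210. Member owes €210 (running OOP €6273).
#3 (€1245): deductible already satisfied, so member's share is 50% × €1245 = €622.50. Member pays €622.50; OOP now €6895.50.
#4 (€1036): 50% coinsurance on €1036 = €518. Cost to member: €518. OOP to date €7413.50.

€518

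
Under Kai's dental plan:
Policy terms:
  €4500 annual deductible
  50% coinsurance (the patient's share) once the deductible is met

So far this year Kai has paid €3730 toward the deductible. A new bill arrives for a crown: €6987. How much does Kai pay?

€3730 of the €4500 deductible is already met, leaving €770.
After the €770 deductible portion, €6987 − €770 = €6217 is subject to coinsurance.
50% of €6217 = €3108.50 falls to the patient.
So the patient owes €770 + €3108.50 = €3878.50.

€3878.50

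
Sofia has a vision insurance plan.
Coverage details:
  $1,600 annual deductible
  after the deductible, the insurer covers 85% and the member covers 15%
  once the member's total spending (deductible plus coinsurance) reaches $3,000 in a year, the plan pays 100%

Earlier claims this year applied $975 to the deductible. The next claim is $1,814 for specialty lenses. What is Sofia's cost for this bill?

$803.35

$975 of the $1,600 deductible is already met, leaving $625.
The remaining $1,189 (= $1,814 − $625) moves to coinsurance.
15% of $1,189 = $178.35 falls to the member.
That puts the member's cost at $625 + $178.35 = $803.35 before any cap.
Total out-of-pocket so far would be $975 + $803.35 = $1,778.35, below the $3,000 cap — no reduction.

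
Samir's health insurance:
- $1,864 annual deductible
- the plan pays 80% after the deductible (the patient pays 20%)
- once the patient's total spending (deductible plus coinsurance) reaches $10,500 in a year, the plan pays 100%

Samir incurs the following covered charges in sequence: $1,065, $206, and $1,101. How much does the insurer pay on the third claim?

$406.40

#1 ($1,065): fully absorbed by the deductible. Cost to patient: $1,065. OOP to date $1,065. Insurer: $1,065 − $1,065 = $0.
#2 ($206): entire amount goes to the deductible. Cost to patient: $206. OOP to date $1,271. Insurer: $206 − $206 = $0.
#3 ($1,101): $593 finishes the deductible; $508 goes to coinsurance; coinsurance $508 × 20% = $101.60. Patient owes $694.60 (running OOP $1,965.60). Insurer: $1,101 − $694.60 = $406.40.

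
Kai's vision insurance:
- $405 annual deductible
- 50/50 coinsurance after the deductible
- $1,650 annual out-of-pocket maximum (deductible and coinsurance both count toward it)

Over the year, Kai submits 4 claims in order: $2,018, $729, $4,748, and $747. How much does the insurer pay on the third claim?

Bill 1, $2,018: $405 to deductible, leaving $1,613; 50% of $1,613 = $806.50. Member owes $1,211.50 (running OOP $1,211.50). Insurer: $2,018 − $1,211.50 = $806.50.
Bill 2, $729: deductible already satisfied, so member's share is 50% × $729 = $364.50. Member owes $364.50 (running OOP $1,576). Plan pays $729 − $364.50 = $364.50.
Bill 3, $4,748: deductible met; 50% of $4,748 = $2,374. Adding that to $1,576 gives $3,950, past the $1,650 cap; member pays only $1,650 − $1,576 = $74. Insurer: $4,748 − $74 = $4,674.

$4,674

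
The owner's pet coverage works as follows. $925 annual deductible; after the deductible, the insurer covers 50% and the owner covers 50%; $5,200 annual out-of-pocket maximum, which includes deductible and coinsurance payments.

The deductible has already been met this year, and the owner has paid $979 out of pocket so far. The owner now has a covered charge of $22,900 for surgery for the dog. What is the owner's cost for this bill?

$4,221

With the deductible met, the entire $22,900 is subject to coinsurance.
Owner's 50% share of $22,900 is $11,450.
Year-to-date out-of-pocket would reach $979 + $11,450 = $12,429, above the $5,200 maximum, so the owner pays only $5,200 − $979 = $4,221.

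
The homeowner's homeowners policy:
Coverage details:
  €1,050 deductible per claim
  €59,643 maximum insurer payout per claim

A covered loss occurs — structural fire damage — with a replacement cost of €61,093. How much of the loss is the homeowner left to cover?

€1,450

After the deductible, €61,093 − €1,050 = €60,043 remains.
€60,043 exceeds the €59,643 limit, so the insurer pays the limit: €59,643.
The homeowner bears the rest of the original loss: €61,093 − €59,643 = €1,450.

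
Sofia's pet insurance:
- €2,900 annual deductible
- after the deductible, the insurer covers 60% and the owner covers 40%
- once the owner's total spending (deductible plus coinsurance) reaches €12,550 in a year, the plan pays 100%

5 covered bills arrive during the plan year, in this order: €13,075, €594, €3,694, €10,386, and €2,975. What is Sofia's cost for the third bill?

Claim 1 (€13,075): €2,900 to deductible, leaving €10,175; owner's 40% is €4,070. Owner owes €6,970 (running OOP €6,970).
Claim 2 (€594): deductible met; 40% of €594 = €237.60. Owner pays €237.60; OOP now €7,207.60.
Claim 3 (€3,694): deductible met; 40% of €3,694 = €1,477.60. Cost to owner: €1,477.60. OOP to date €8,685.20.

€1,477.60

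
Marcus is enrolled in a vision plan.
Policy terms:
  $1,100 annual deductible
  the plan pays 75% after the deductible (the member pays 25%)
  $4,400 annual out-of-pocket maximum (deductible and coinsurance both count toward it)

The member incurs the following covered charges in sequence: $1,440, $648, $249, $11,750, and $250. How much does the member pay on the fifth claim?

$53.25

Claim 1 ($1,440): $1,100 to deductible, leaving $340; member's 25% is $85. Member owes $1,185 (running OOP $1,185).
Claim 2 ($648): 25% coinsurance on $648 = $162. Member pays $162; OOP now $1,347.
Claim 3 ($249): deductible met; 25% of $249 = $62.25. Member pays $62.25; OOP now $1,409.25.
Claim 4 ($11,750): 25% coinsurance on $11,750 = $2,937.50. Cost to member: $2,937.50. OOP to date $4,346.75.
Claim 5 ($250): deductible met; 25% of $250 = $62.50. That would push OOP to $4,409.25, over the $4,400 cap, so member pays $4,400 − $4,346.75 = $53.25.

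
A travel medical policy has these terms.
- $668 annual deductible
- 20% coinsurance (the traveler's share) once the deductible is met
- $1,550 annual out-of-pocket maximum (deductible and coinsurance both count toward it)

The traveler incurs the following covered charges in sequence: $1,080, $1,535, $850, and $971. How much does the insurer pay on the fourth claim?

$776.80

#1 ($1,080): $668 to deductible, leaving $412; traveler's 20% is $82.40. Cost to traveler: $750.40. OOP to date $750.40. Insurer: $1,080 − $750.40 = $329.60.
#2 ($1,535): deductible met; 20% of $1,535 = $307. Traveler pays $307; OOP now $1,057.40. Insurer: $1,535 − $307 = $1,228.
#3 ($850): deductible met; 20% of $850 = $170. Cost to traveler: $170. OOP to date $1,227.40. Plan pays $850 − $170 = $680.
#4 ($971): 20% coinsurance on $971 = $194.20. Traveler owes $194.20 (running OOP $1,421.60). Plan pays $971 − $194.20 = $776.80.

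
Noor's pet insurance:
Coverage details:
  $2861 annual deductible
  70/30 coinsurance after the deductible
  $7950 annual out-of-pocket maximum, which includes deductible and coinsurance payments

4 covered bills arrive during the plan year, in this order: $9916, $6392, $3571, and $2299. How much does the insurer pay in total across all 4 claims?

Claim 1 ($9916): $2861 to deductible, leaving $7055; 30% of $7055 = $2116.50. Owner owes $4977.50 (running OOP $4977.50). Plan pays $9916 − $4977.50 = $4938.50.
Claim 2 ($6392): deductible already satisfied, so owner's share is 30% × $6392 = $1917.60. Cost to owner: $1917.60. OOP to date $6895.10. Plan pays $6392 − $1917.60 = $4474.40.
Claim 3 ($3571): deductible met; 30% of $3571 = $1071.30. Adding that to $6895.10 gives $7966.40, past the $7950 cap; owner pays only $7950 − $6895.10 = $1054.90. Insurer: $3571 − $1054.90 = $2516.10.
Claim 4 ($2299): 30% coinsurance on $2299 = $689.70. That would push OOP to $8639.70, over the $7950 cap, so owner pays $7950 − $7950 = $0. Plan pays $2299 − $0 = $2299.
Insurer total = bills − owner's total = $22178 − $7950 = $14228.

$14228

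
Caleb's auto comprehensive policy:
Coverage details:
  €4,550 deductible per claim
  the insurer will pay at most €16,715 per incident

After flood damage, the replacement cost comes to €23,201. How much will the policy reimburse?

Subtract the deductible: €23,201 − €4,550 = €18,651.
Since €18,651 > €16,715, the payout is capped at €16,715.

€16,715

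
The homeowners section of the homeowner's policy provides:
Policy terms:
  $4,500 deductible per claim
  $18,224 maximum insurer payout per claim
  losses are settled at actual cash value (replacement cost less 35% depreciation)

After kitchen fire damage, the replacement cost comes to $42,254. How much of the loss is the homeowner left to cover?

$24,030

Actual cash value after 35% depreciation: $42,254 × 65% = $27,465.10.
After the deductible, $27,465.10 − $4,500 = $22,965.10 remains.
Since $22,965.10 > $18,224, the payout is capped at $18,224.
Homeowner's share is the uncovered remainder: $42,254 − $18,224 = $24,030.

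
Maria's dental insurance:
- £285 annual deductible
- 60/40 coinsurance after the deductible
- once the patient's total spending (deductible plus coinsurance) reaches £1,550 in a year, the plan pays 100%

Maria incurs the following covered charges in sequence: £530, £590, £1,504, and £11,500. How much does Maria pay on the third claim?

Claim 1 — £530: £285 finishes the deductible; £245 goes to coinsurance; 40% of £245 = £98. Cost to patient: £383. OOP to date £383.
Claim 2 — £590: deductible already satisfied, so patient's share is 40% × £590 = £236. Patient owes £236 (running OOP £619).
Claim 3 — £1,504: deductible already satisfied, so patient's share is 40% × £1,504 = £601.60. Patient owes £601.60 (running OOP £1,220.60).

£601.60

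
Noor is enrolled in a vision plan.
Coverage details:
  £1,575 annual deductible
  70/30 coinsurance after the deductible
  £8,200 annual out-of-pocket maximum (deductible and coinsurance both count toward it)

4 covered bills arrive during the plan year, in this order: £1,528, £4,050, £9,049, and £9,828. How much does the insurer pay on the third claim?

£6,334.30

Claim 1 — £1,528: entire amount goes to the deductible. Member owes £1,528 (running OOP £1,528). Insurer: £1,528 − £1,528 = £0.
Claim 2 — £4,050: deductible takes £47, £4,003 remains; 30% of £4,003 = £1,200.90. Member owes £1,247.90 (running OOP £2,775.90). Insurer: £4,050 − £1,247.90 = £2,802.10.
Claim 3 — £9,049: 30% coinsurance on £9,049 = £2,714.70. Member pays £2,714.70; OOP now £5,490.60. Plan pays £9,049 − £2,714.70 = £6,334.30.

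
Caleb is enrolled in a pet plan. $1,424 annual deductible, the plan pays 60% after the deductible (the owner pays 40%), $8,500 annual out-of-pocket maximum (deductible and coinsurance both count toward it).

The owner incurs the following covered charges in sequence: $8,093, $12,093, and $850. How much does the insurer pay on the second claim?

Claim 1 ($8,093): deductible takes $1,424, $6,669 remains; coinsurance $6,669 × 40% = $2,667.60. Cost to owner: $4,091.60. OOP to date $4,091.60. Plan pays $8,093 − $4,091.60 = $4,001.40.
Claim 2 ($12,093): 40% coinsurance on $12,093 = $4,837.20. That would push OOP to $8,928.80, over the $8,500 cap, so owner pays $8,500 − $4,091.60 = $4,408.40. Insurer: $12,093 − $4,408.40 = $7,684.60.

$7,684.60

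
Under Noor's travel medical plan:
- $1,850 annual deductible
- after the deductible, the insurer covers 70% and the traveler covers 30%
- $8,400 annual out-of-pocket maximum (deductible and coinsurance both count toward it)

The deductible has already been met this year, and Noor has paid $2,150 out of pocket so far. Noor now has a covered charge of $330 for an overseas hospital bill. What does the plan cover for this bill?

$231

With the deductible met, the entire $330 is subject to coinsurance.
Coinsurance: $330 × 30% = $99.
Cumulative spending $2,150 + $99 = $2,249 stays under the $8,400 maximum.
Insurer pays the balance: $330 − $99 = $231.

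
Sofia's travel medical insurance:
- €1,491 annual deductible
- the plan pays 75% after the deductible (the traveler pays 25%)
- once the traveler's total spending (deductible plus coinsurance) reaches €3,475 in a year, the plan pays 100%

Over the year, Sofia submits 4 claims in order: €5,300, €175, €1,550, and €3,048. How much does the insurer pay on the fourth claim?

€2,447.50

Bill 1, €5,300: €1,491 to deductible, leaving €3,809; 25% of €3,809 = €952.25. Cost to traveler: €2,443.25. OOP to date €2,443.25. Plan pays €5,300 − €2,443.25 = €2,856.75.
Bill 2, €175: deductible already satisfied, so traveler's share is 25% × €175 = €43.75. Cost to traveler: €43.75. OOP to date €2,487. Insurer: €175 − €43.75 = €131.25.
Bill 3, €1,550: deductible met; 25% of €1,550 = €387.50. Traveler owes €387.50 (running OOP €2,874.50). Insurer: €1,550 − €387.50 = €1,162.50.
Bill 4, €3,048: deductible met; 25% of €3,048 = €762. OOP would hit €3,636.50 > €3,475, so the cap limits the traveler to €3,475 − €2,874.50 = €600.50. Insurer: €3,048 − €600.50 = €2,447.50.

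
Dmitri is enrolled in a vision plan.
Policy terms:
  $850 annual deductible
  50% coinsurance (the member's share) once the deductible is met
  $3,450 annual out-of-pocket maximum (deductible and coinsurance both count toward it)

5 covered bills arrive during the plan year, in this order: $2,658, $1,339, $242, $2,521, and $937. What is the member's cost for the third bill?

Claim 1 — $2,658: deductible takes $850, $1,808 remains; 50% of $1,808 = $904. Cost to member: $1,754. OOP to date $1,754.
Claim 2 — $1,339: deductible already satisfied, so member's share is 50% × $1,339 = $669.50. Cost to member: $669.50. OOP to date $2,423.50.
Claim 3 — $242: deductible met; 50% of $242 = $121. Cost to member: $121. OOP to date $2,544.50.

$121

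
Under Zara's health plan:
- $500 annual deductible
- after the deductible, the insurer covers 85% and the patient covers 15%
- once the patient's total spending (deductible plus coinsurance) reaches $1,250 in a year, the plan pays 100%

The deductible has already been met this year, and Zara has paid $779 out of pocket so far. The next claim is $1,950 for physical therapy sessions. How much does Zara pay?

The deductible is already satisfied, so the full bill goes to coinsurance.
Coinsurance: $1,950 × 15% = $292.50.
Total out-of-pocket so far would be $779 + $292.50 = $1,071.50, below the $1,250 cap — no reduction.

$292.50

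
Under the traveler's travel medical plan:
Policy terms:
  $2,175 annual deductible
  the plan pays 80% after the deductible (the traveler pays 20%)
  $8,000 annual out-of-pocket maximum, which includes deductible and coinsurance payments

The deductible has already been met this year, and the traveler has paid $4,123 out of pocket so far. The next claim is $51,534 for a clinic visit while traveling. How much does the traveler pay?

With the deductible met, the entire $51,534 is subject to coinsurance.
Coinsurance: $51,534 × 20% = $10,306.80.
That would bring total out-of-pocket to $14,429.80, past the $8,000 cap. The traveler is capped at $8,000 − $4,123 = $3,877 on this claim.

$3,877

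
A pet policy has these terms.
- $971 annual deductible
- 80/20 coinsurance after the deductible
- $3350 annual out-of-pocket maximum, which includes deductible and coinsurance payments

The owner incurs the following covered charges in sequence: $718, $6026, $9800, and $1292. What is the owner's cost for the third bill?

Claim 1 — $718: entire amount goes to the deductible. Cost to owner: $718. OOP to date $718.
Claim 2 — $6026: $253 finishes the deductible; $5773 goes to coinsurance; 20% of $5773 = $1154.60. Owner owes $1407.60 (running OOP $2125.60).
Claim 3 — $9800: 20% coinsurance on $9800 = $1960. Adding that to $2125.60 gives $4085.60, past the $3350 cap; owner pays only $3350 − $2125.60 = $1224.40.

$1224.40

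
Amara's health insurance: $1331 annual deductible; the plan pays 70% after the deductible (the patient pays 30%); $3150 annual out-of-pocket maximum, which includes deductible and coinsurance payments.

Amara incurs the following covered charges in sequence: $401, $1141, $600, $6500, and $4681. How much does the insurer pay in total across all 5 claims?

$10173

Claim 1 ($401): all of it applies to the deductible. Patient pays $401; OOP now $401. Plan pays $401 − $401 = $0.
Claim 2 ($1141): $930 to deductible, leaving $211; coinsurance $211 × 30% = $63.30. Patient owes $993.30 (running OOP $1394.30). Insurer: $1141 − $993.30 = $147.70.
Claim 3 ($600): deductible already satisfied, so patient's share is 30% × $600 = $180. Patient pays $180; OOP now $1574.30. Insurer: $600 − $180 = $420.
Claim 4 ($6500): deductible already satisfied, so patient's share is 30% × $6500 = $1950. OOP would hit $3524.30 > $3150, so the cap limits the patient to $3150 − $1574.30 = $1575.70. Plan pays $6500 − $1575.70 = $4924.30.
Claim 5 ($4681): 30% coinsurance on $4681 = $1404.30. OOP would hit $4554.30 > $3150, so the cap limits the patient to $3150 − $3150 = $0. Insurer: $4681 − $0 = $4681.
Insurer total = bills − patient's total = $13323 − $3150 = $10173.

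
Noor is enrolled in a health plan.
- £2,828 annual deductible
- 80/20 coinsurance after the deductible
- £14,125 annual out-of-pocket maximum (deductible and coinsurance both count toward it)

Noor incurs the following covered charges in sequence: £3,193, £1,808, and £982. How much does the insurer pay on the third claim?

Claim 1 — £3,193: £2,828 finishes the deductible; £365 goes to coinsurance; coinsurance £365 × 20% = £73. Cost to patient: £2,901. OOP to date £2,901. Insurer: £3,193 − £2,901 = £292.
Claim 2 — £1,808: deductible already satisfied, so patient's share is 20% × £1,808 = £361.60. Patient owes £361.60 (running OOP £3,262.60). Plan pays £1,808 − £361.60 = £1,446.40.
Claim 3 — £982: deductible already satisfied, so patient's share is 20% × £982 = £196.40. Cost to patient: £196.40. OOP to date £3,459. Insurer: £982 − £196.40 = £785.60.

£785.60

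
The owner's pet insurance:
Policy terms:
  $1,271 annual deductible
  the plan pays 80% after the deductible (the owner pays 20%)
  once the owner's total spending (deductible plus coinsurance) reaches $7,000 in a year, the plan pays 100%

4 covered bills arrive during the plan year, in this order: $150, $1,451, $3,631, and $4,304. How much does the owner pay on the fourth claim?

Bill 1, $150: entire amount goes to the deductible. Owner pays $150; OOP now $150.
Bill 2, $1,451: deductible takes $1,121, $330 remains; owner's 20% is $66. Owner owes $1,187 (running OOP $1,337).
Bill 3, $3,631: 20% coinsurance on $3,631 = $726.20. Owner owes $726.20 (running OOP $2,063.20).
Bill 4, $4,304: deductible met; 20% of $4,304 = $860.80. Cost to owner: $860.80. OOP to date $2,924.

$860.80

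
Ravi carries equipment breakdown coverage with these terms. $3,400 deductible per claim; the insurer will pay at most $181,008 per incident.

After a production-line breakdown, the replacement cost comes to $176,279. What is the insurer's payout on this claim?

After the deductible, $176,279 − $3,400 = $172,879 remains.
$172,879 is within the $181,008 limit, so the insurer pays $172,879.

$172,879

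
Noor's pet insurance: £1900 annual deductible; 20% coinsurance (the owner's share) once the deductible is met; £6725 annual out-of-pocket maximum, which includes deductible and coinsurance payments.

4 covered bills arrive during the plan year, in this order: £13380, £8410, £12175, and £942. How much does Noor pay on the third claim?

Claim 1 — £13380: deductible takes £1900, £11480 remains; 20% of £11480 = £2296. Owner pays £4196; OOP now £4196.
Claim 2 — £8410: deductible already satisfied, so owner's share is 20% × £8410 = £1682. Cost to owner: £1682. OOP to date £5878.
Claim 3 — £12175: deductible met; 20% of £12175 = £2435. OOP would hit £8313 > £6725, so the cap limits the owner to £6725 − £5878 = £847.

£847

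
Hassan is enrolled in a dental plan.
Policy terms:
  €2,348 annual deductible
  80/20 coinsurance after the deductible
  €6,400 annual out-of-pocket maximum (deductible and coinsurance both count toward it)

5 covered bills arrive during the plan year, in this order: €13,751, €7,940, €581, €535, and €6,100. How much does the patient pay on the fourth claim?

€67.20

Claim 1 — €13,751: €2,348 finishes the deductible; €11,403 goes to coinsurance; patient's 20% is €2,280.60. Cost to patient: €4,628.60. OOP to date €4,628.60.
Claim 2 — €7,940: 20% coinsurance on €7,940 = €1,588. Patient owes €1,588 (running OOP €6,216.60).
Claim 3 — €581: 20% coinsurance on €581 = €116.20. Patient owes €116.20 (running OOP €6,332.80).
Claim 4 — €535: deductible met; 20% of €535 = €107. OOP would hit €6,439.80 > €6,400, so the cap limits the patient to €6,400 − €6,332.80 = €67.20.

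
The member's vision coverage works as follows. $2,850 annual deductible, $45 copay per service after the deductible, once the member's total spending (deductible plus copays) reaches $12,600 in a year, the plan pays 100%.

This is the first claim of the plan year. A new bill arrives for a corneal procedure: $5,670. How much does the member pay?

Nothing has been paid toward the $2,850 deductible, so the first $2,850 of this charge is applied there.
The remaining $2,820 (= $5,670 − $2,850) moves to the copay.
Copay on this service: $45.
Member responsibility before any cap: $2,850 + $45 = $2,895.
Total out-of-pocket so far would be $0 + $2,895 = $2,895, below the $12,600 cap — no reduction.

$2,895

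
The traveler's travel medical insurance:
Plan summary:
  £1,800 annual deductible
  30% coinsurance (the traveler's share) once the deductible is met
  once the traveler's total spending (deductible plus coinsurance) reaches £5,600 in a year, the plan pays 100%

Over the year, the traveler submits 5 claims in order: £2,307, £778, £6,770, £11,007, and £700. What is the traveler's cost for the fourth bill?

Bill 1, £2,307: £1,800 finishes the deductible; £507 goes to coinsurance; coinsurance £507 × 30% = £152.10. Traveler owes £1,952.10 (running OOP £1,952.10).
Bill 2, £778: deductible met; 30% of £778 = £233.40. Traveler pays £233.40; OOP now £2,185.50.
Bill 3, £6,770: deductible already satisfied, so traveler's share is 30% × £6,770 = £2,031. Traveler pays £2,031; OOP now £4,216.50.
Bill 4, £11,007: 30% coinsurance on £11,007 = £3,302.10. OOP would hit £7,518.60 > £5,600, so the cap limits the traveler to £5,600 − £4,216.50 = £1,383.50.

£1,383.50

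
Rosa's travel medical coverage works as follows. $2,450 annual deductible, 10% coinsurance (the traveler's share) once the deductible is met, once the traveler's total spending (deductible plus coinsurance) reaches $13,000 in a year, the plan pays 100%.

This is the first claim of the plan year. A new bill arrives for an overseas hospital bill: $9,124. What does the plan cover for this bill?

Nothing has been paid toward the $2,450 deductible, so the first $2,450 of this charge is applied there.
The remaining $6,674 (= $9,124 − $2,450) moves to coinsurance.
Coinsurance: $6,674 × 10% = $667.40.
That puts the traveler's cost at $2,450 + $667.40 = $3,117.40 before any cap.
Year-to-date out-of-pocket becomes $0 + $3,117.40 = $3,117.40, still under the $13,000 maximum, so no cap applies.
The plan picks up $9,124 − $3,117.40 = $6,006.60.

$6,006.60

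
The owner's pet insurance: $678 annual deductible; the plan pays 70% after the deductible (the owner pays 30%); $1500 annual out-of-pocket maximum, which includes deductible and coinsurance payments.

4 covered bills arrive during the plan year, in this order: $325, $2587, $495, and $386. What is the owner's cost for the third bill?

$148.50

#1 ($325): fully absorbed by the deductible. Owner pays $325; OOP now $325.
#2 ($2587): $353 finishes the deductible; $2234 goes to coinsurance; owner's 30% is $670.20. Owner owes $1023.20 (running OOP $1348.20).
#3 ($495): deductible met; 30% of $495 = $148.50. Owner pays $148.50; OOP now $1496.70.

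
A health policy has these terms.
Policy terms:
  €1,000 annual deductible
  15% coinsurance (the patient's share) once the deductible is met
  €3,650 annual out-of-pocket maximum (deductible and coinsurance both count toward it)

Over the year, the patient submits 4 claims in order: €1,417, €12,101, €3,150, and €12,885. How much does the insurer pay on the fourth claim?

€12,585.20

Bill 1, €1,417: €1,000 finishes the deductible; €417 goes to coinsurance; coinsurance €417 × 15% = €62.55. Patient pays €1,062.55; OOP now €1,062.55. Plan pays €1,417 − €1,062.55 = €354.45.
Bill 2, €12,101: deductible already satisfied, so patient's share is 15% × €12,101 = €1,815.15. Patient owes €1,815.15 (running OOP €2,877.70). Insurer: €12,101 − €1,815.15 = €10,285.85.
Bill 3, €3,150: deductible met; 15% of €3,150 = €472.50. Cost to patient: €472.50. OOP to date €3,350.20. Plan pays €3,150 − €472.50 = €2,677.50.
Bill 4, €12,885: deductible already satisfied, so patient's share is 15% × €12,885 = €1,932.75. Adding that to €3,350.20 gives €5,282.95, past the €3,650 cap; patient pays only €3,650 − €3,350.20 = €299.80. Plan pays €12,885 − €299.80 = €12,585.20.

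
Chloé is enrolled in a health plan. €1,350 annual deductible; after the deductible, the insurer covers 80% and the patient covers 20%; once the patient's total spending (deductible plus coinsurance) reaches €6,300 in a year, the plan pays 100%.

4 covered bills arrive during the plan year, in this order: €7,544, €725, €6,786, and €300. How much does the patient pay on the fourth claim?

Claim 1 — €7,544: deductible takes €1,350, €6,194 remains; 20% of €6,194 = €1,238.80. Patient owes €2,588.80 (running OOP €2,588.80).
Claim 2 — €725: deductible met; 20% of €725 = €145. Patient pays €145; OOP now €2,733.80.
Claim 3 — €6,786: deductible met; 20% of €6,786 = €1,357.20. Cost to patient: €1,357.20. OOP to date €4,091.
Claim 4 — €300: deductible already satisfied, so patient's share is 20% × €300 = €60. Cost to patient: €60. OOP to date €4,151.

€60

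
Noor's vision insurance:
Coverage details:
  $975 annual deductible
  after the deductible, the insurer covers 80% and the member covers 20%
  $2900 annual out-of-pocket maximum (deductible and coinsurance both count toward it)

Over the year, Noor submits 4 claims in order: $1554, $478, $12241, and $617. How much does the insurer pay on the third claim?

$10527.40

#1 ($1554): deductible takes $975, $579 remains; 20% of $579 = $115.80. Cost to member: $1090.80. OOP to date $1090.80. Plan pays $1554 − $1090.80 = $463.20.
#2 ($478): deductible met; 20% of $478 = $95.60. Member owes $95.60 (running OOP $1186.40). Plan pays $478 − $95.60 = $382.40.
#3 ($12241): deductible met; 20% of $12241 = $2448.20. Adding that to $1186.40 gives $3634.60, past the $2900 cap; member pays only $2900 − $1186.40 = $1713.60. Plan pays $12241 − $1713.60 = $10527.40.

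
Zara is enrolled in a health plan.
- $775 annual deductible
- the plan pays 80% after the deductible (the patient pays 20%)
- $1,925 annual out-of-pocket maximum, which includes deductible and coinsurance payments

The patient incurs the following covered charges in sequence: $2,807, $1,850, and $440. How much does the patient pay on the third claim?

$88

Bill 1, $2,807: deductible takes $775, $2,032 remains; patient's 20% is $406.40. Patient owes $1,181.40 (running OOP $1,181.40).
Bill 2, $1,850: 20% coinsurance on $1,850 = $370. Patient pays $370; OOP now $1,551.40.
Bill 3, $440: deductible already satisfied, so patient's share is 20% × $440 = $88. Cost to patient: $88. OOP to date $1,639.40.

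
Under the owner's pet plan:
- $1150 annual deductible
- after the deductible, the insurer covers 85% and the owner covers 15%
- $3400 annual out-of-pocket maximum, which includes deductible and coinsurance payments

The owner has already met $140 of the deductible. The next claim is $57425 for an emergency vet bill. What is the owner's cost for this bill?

Remaining deductible: $1150 − $140 = $1010.
After the $1010 deductible portion, $57425 − $1010 = $56415 is subject to coinsurance.
Owner's 15% share of $56415 is $8462.25.
That puts the owner's cost at $1010 + $8462.25 = $9472.25 before any cap.
Adding $9472.25 to the $140 already spent would give $9612.25, which exceeds the $3400 cap; the owner pays just $3400 − $140 = $3260.

$3260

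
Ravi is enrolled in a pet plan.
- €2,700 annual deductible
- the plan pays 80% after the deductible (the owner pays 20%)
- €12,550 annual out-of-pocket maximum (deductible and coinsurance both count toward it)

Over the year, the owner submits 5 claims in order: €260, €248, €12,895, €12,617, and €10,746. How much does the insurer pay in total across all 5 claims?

Bill 1, €260: fully absorbed by the deductible. Owner pays €260; OOP now €260. Plan pays €260 − €260 = €0.
Bill 2, €248: fully absorbed by the deductible. Owner pays €248; OOP now €508. Plan pays €248 − €248 = €0.
Bill 3, €12,895: €2,192 finishes the deductible; €10,703 goes to coinsurance; 20% of €10,703 = €2,140.60. Owner owes €4,332.60 (running OOP €4,840.60). Insurer: €12,895 − €4,332.60 = €8,562.40.
Bill 4, €12,617: 20% coinsurance on €12,617 = €2,523.40. Owner pays €2,523.40; OOP now €7,364. Insurer: €12,617 − €2,523.40 = €10,093.60.
Bill 5, €10,746: deductible met; 20% of €10,746 = €2,149.20. Cost to owner: €2,149.20. OOP to date €9,513.20. Insurer: €10,746 − €2,149.20 = €8,596.80.
Insurer total: €0 + €0 + €8,562.40 + €10,093.60 + €8,596.80 = €27,252.80.

€27,252.80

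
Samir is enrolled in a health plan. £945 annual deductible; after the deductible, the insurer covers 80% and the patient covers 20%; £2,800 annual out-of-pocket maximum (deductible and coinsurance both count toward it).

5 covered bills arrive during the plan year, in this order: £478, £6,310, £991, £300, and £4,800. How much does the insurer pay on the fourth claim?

Bill 1, £478: entire amount goes to the deductible. Cost to patient: £478. OOP to date £478. Insurer: £478 − £478 = £0.
Bill 2, £6,310: deductible takes £467, £5,843 remains; 20% of £5,843 = £1,168.60. Patient owes £1,635.60 (running OOP £2,113.60). Plan pays £6,310 − £1,635.60 = £4,674.40.
Bill 3, £991: deductible met; 20% of £991 = £198.20. Patient pays £198.20; OOP now £2,311.80. Plan pays £991 − £198.20 = £792.80.
Bill 4, £300: deductible met; 20% of £300 = £60. Patient pays £60; OOP now £2,371.80. Plan pays £300 − £60 = £240.

£240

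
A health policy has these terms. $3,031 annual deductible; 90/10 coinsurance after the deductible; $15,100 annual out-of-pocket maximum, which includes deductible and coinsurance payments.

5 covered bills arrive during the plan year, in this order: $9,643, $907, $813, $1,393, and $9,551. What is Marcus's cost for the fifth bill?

$955.10

Bill 1, $9,643: deductible takes $3,031, $6,612 remains; 10% of $6,612 = $661.20. Patient owes $3,692.20 (running OOP $3,692.20).
Bill 2, $907: deductible met; 10% of $907 = $90.70. Patient owes $90.70 (running OOP $3,782.90).
Bill 3, $813: 10% coinsurance on $813 = $81.30. Patient owes $81.30 (running OOP $3,864.20).
Bill 4, $1,393: 10% coinsurance on $1,393 = $139.30. Patient owes $139.30 (running OOP $4,003.50).
Bill 5, $9,551: deductible already satisfied, so patient's share is 10% × $9,551 = $955.10. Patient pays $955.10; OOP now $4,958.60.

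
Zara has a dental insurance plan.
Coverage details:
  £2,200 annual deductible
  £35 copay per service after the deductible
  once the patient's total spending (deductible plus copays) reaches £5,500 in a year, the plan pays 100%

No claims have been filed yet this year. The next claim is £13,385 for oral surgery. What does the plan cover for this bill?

£11,150

Nothing has been paid toward the £2,200 deductible, so the first £2,200 of this charge is applied there.
The remaining £11,185 (= £13,385 − £2,200) moves to the copay.
Copay on this service: £35.
Patient responsibility before any cap: £2,200 + £35 = £2,235.
Total out-of-pocket so far would be £0 + £2,235 = £2,235, below the £5,500 cap — no reduction.
The plan picks up £13,385 − £2,235 = £11,150.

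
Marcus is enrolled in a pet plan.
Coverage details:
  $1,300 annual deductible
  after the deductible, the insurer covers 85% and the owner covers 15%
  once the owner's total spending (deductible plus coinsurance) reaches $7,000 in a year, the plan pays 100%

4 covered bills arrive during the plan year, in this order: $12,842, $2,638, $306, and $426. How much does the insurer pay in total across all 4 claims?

$12,675.20

Bill 1, $12,842: $1,300 finishes the deductible; $11,542 goes to coinsurance; 15% of $11,542 = $1,731.30. Owner owes $3,031.30 (running OOP $3,031.30). Plan pays $12,842 − $3,031.30 = $9,810.70.
Bill 2, $2,638: 15% coinsurance on $2,638 = $395.70. Owner pays $395.70; OOP now $3,427. Insurer: $2,638 − $395.70 = $2,242.30.
Bill 3, $306: 15% coinsurance on $306 = $45.90. Cost to owner: $45.90. OOP to date $3,472.90. Insurer: $306 − $45.90 = $260.10.
Bill 4, $426: 15% coinsurance on $426 = $63.90. Owner pays $63.90; OOP now $3,536.80. Insurer: $426 − $63.90 = $362.10.
Insurer total = bills − owner's total = $16,212 − $3,536.80 = $12,675.20.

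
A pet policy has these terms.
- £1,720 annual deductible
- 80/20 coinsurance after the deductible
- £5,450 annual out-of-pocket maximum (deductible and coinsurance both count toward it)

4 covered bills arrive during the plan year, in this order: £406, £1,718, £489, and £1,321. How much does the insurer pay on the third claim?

Claim 1 — £406: entire amount goes to the deductible. Owner pays £406; OOP now £406. Insurer: £406 − £406 = £0.
Claim 2 — £1,718: £1,314 to deductible, leaving £404; 20% of £404 = £80.80. Cost to owner: £1,394.80. OOP to date £1,800.80. Insurer: £1,718 − £1,394.80 = £323.20.
Claim 3 — £489: 20% coinsurance on £489 = £97.80. Cost to owner: £97.80. OOP to date £1,898.60. Plan pays £489 − £97.80 = £391.20.

£391.20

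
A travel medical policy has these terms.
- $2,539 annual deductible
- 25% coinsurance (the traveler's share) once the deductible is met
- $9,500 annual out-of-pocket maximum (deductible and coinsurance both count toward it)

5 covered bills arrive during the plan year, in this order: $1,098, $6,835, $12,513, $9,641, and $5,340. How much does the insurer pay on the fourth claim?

$7,230.75

Bill 1, $1,098: fully absorbed by the deductible. Cost to traveler: $1,098. OOP to date $1,098. Plan pays $1,098 − $1,098 = $0.
Bill 2, $6,835: deductible takes $1,441, $5,394 remains; traveler's 25% is $1,348.50. Traveler owes $2,789.50 (running OOP $3,887.50). Insurer: $6,835 − $2,789.50 = $4,045.50.
Bill 3, $12,513: deductible met; 25% of $12,513 = $3,128.25. Traveler owes $3,128.25 (running OOP $7,015.75). Insurer: $12,513 − $3,128.25 = $9,384.75.
Bill 4, $9,641: deductible met; 25% of $9,641 = $2,410.25. Cost to traveler: $2,410.25. OOP to date $9,426. Plan pays $9,641 − $2,410.25 = $7,230.75.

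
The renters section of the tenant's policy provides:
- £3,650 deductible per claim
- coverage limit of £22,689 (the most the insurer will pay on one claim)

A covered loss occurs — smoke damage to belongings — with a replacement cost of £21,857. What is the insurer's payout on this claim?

£18,207

Subtract the deductible: £21,857 − £3,650 = £18,207.
That's under the £22,689 cap, so the insurer reimburses the full £18,207.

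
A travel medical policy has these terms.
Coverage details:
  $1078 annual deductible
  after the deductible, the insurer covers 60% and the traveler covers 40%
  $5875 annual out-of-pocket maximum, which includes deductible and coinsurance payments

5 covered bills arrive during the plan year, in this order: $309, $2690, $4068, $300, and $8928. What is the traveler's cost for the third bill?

$1627.20

Claim 1 ($309): entire amount goes to the deductible. Traveler pays $309; OOP now $309.
Claim 2 ($2690): $769 finishes the deductible; $1921 goes to coinsurance; 40% of $1921 = $768.40. Traveler owes $1537.40 (running OOP $1846.40).
Claim 3 ($4068): deductible already satisfied, so traveler's share is 40% × $4068 = $1627.20. Traveler pays $1627.20; OOP now $3473.60.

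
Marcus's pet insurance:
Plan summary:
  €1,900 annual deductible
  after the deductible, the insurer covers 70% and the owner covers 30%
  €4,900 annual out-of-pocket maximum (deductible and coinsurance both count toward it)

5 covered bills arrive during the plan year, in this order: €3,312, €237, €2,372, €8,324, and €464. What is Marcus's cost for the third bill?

€711.60

#1 (€3,312): €1,900 finishes the deductible; €1,412 goes to coinsurance; 30% of €1,412 = €423.60. Owner owes €2,323.60 (running OOP €2,323.60).
#2 (€237): deductible met; 30% of €237 = €71.10. Owner owes €71.10 (running OOP €2,394.70).
#3 (€2,372): deductible met; 30% of €2,372 = €711.60. Owner owes €711.60 (running OOP €3,106.30).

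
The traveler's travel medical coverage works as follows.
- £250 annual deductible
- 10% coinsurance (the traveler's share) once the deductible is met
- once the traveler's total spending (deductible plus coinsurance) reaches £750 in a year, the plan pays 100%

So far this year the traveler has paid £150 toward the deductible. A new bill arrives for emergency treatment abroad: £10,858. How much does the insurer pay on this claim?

£10,258

£150 of the £250 deductible is already met, leaving £100.
The remaining £10,758 (= £10,858 − £100) moves to coinsurance.
Coinsurance: £10,758 × 10% = £1,075.80.
Traveler responsibility before any cap: £100 + £1,075.80 = £1,175.80.
Year-to-date out-of-pocket would reach £150 + £1,175.80 = £1,325.80, above the £750 maximum, so the traveler pays only £750 − £150 = £600.
Insurer pays the balance: £10,858 − £600 = £10,258.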